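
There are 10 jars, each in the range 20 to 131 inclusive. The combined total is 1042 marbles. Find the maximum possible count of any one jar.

To make one jar as large as possible, make the other 9 as small as possible.
The other 9 contribute at least 9 × 20 = 180, leaving at most 1042 − 180 = 862.
But each jar is capped at 131, so the maximum is 131.
Achievable: one at 131 and the other 9 totalling 911, which fits since 9 × 20 ≤ 911 ≤ 9 × 131.

131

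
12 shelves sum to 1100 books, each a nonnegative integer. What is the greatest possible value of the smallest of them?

91

If every one of the 12 were at least 92, the total would be at least 12 × 92 = 1104 > 1100.
Equality holds with 4 values of 91 and 8 values of 92.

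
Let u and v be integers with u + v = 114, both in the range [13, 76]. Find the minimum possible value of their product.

uv = u(114 − u) is concave in u, so over [38, 76] it is minimized at an endpoint.
At the endpoint u = 38, v = 114 − 38 = 76, so uv = 38 × 76 = 2888.

2888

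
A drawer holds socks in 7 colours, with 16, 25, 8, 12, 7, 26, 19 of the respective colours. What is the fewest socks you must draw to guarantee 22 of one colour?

105

In the worst case you take as many as possible of each colour without reaching 22: 16 + 21 + 8 + 12 + 7 + 21 + 19 = 104.
The next one must give 22 of some colour, so 104 + 1 = 105.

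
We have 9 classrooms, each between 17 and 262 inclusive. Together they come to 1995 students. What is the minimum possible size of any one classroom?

Minimizing one value means maximizing the remaining 8.
The other 8 can take up 8 × 262 = 2096 ≥ 1995 − 17, so one classroom can sit at its floor of 17.
Achievable: one at 17 and the other 8 totalling 1978, which fits since 8 × 17 ≤ 1978 ≤ 8 × 262.

17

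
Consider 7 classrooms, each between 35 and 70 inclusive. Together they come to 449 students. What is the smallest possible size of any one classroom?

35

Minimizing one value means maximizing the remaining 6.
The other 6 can take up 6 × 70 = 420 ≥ 449 − 35, so one classroom can sit at its floor of 35.
Achievable: one at 35 and the other 6 totalling 414, which fits since 6 × 35 ≤ 414 ≤ 6 × 70.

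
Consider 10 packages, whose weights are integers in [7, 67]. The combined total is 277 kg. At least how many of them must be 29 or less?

If only k of them are at most 29, the other 10 − k are at least 30, so the total is at least (10 − k)·30 + k·7.
This is ≤ 277, so (10 − k)·30 + 7k ≤ 277, which gives k ≥ 1.
Exactly 1 works: 1 value at 7 and 9 at 30 total 277.

1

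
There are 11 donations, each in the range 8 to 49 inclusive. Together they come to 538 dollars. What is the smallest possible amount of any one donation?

Minimizing one value means maximizing the remaining 10.
The other 10 contribute at most 10 × 49 = 490, leaving at least 538 − 490 = 48.
Since 48 ≥ 8, this is achievable: one at 48 and 10 at 49.

48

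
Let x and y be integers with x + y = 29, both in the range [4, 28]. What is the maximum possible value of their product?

210

With x + y fixed, xy peaks when the two are closest together.
Taking x = 14 and y = 15 (both in [4, 28]) gives xy = 210.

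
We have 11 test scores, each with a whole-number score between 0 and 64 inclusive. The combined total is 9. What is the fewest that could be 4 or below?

Each value above 4 is at least 5, contributing at least 5 − 0 = 5 above the floor 0.
The sum exceeds the floor total 0 by 9, so at most ⌊9/5⌋ = 1 exceed 4, and at least 10 are ≤ 4.
Exactly 10 works: 10 values at 0 and 1 at 5 total 5; raise one of the low values by 4 (still ≤ 4) to hit 9.

10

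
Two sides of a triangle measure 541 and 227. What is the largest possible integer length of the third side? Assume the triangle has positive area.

767

The third side must be less than 541 + 227 = 768.
The largest integer below 768 is 767.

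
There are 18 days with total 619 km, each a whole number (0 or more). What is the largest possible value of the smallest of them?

34

If every one of the 18 were at least 35, the total would be at least 18 × 35 = 630 > 619.
Equality holds with 11 values of 34 and 7 values of 35.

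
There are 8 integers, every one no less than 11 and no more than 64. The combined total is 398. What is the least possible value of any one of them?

11

To make one integer as small as possible, make the other 7 as large as possible.
The other 7 can take up 7 × 64 = 448 ≥ 398 − 11, so one integer can sit at its floor of 11.
Achievable: one at 11 and the other 7 totalling 387, which fits since 7 × 11 ≤ 387 ≤ 7 × 64.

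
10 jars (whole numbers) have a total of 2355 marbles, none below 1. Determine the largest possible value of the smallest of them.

235

The average is 2355/10 < 236, so some value is ≤ 235.
Achievable: 5 of them at 235 and 5 at 236 total 2355.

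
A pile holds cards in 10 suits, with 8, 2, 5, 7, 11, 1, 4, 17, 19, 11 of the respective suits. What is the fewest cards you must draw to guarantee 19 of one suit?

85

In the worst case you take as many as possible of each suit without reaching 19: 8 + 2 + 5 + 7 + 11 + 1 + 4 + 17 + 18 + 11 = 84.
The next one must give 19 of some suit, so 84 + 1 = 85.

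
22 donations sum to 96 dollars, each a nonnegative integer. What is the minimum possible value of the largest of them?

5

The average is 96/22 > 4, so not all 22 can be 4 or less; the largest is ≥ 5.
Taking 14 copies of 4 and 8 copies of 5 gives exactly 96, so 5 is attained.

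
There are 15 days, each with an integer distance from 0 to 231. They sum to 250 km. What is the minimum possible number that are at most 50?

If only k of them are at most 50, the other 15 − k are at least 51, so the total is at least (15 − k)·51 + k·0.
This is ≤ 250, so (15 − k)·51 + 0k ≤ 250, which gives k ≥ 11.
Exactly 11 works: 11 values at 0 and 4 at 51 total 204; raise one of the low values by 46 (still ≤ 50) to hit 250.

11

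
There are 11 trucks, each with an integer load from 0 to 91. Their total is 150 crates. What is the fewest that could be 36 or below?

7

Let j be the number exceeding 36. Then the total is ≥ 37·j + 0·(11 − j) = 0 + 37j.
So 37j ≤ 150 and j ≤ 4; hence at least 11 − 4 = 7 are ≤ 36.
Exactly 7 works: 7 values at 0 and 4 at 37 total 148; raise one of the low values by 2 (still ≤ 36) to hit 150.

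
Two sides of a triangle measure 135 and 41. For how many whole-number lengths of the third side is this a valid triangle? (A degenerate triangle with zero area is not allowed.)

81

The triangle inequality gives |135 − 41| < c < 135 + 41, i.e. 94 < c < 176.
So c can be any integer from 95 to 175: 81 values.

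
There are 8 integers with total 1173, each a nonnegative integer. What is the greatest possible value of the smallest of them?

146

If every one of the 8 were at least 147, the total would be at least 8 × 147 = 1176 > 1173.
Equality holds with 3 values of 146 and 5 values of 147.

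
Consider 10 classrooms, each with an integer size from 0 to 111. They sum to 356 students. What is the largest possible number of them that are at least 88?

With k values at 88 or above and the rest at least 0, the sum is at least 0 + 88k.
Since the sum is 356, we need 88k ≤ 356, i.e. k ≤ 4.
k = 4 is achieved by 4 values at 88 and 6 at 0, total 352; add 4 to one value (staying below 88) to reach 356.

4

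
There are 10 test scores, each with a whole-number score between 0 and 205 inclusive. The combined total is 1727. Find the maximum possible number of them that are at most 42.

Suppose k of them are at most 42. Those contribute at most 42 each and the rest at most 205 each.
So the total is at most 42k + 205(10 − k) = 2050 − 163k. This must still be ≥ 1727, so k ≤ 1.
k = 1 is achieved by 1 value at 42 and 9 at 205, total 1887; lower one of the 205's by 160 (still > 42) to reach 1727.

1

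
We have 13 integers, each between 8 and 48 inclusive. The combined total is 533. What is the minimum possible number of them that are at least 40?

Suppose at most 13 − j of them reach 40; then j values are ≤ 39 and the rest ≤ 48.
The total is then ≤ 39·j + 48·(13 − j) = 624 − 9j. For this to be ≥ 533 we need j ≤ 10, so at least 13 − 10 = 3 must reach 40.
Exactly 3 works: 3 values at 48 and 10 at 39 total 534; lower one of the high values by 1 (still ≥ 40) to hit 533.

3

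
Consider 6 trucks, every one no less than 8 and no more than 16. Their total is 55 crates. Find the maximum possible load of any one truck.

15

To make one truck as large as possible, make the other 5 as small as possible.
The other 5 contribute at least 5 × 8 = 40, leaving at most 55 − 40 = 15.
Since 15 ≤ 16, this is achievable: one at 15 and 5 at 8.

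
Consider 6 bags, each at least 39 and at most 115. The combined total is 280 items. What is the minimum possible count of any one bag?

39

To make one bag as small as possible, make the other 5 as large as possible.
The other 5 can take up 5 × 115 = 575 ≥ 280 − 39, so one bag can sit at its floor of 39.
Achievable: one at 39 and the other 5 totalling 241, which fits since 5 × 39 ≤ 241 ≤ 5 × 115.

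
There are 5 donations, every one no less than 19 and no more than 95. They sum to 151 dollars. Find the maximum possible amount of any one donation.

75

Maximizing one value means minimizing the remaining 4.
The other 4 contribute at least 4 × 19 = 76, leaving at most 151 − 76 = 75.
Since 75 ≤ 95, this is achievable: one at 75 and 4 at 19.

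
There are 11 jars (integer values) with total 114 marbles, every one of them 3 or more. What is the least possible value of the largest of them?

If every one of the 11 were at most 10, the total would be at most 11 × 10 = 110 < 114.
Achievable: 4 of them at 11 and 7 at 10 total 114.

11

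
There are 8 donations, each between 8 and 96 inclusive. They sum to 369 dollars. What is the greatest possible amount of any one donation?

96

Maximizing one value means minimizing the remaining 7.
The other 7 contribute at least 7 × 8 = 56, leaving at most 369 − 56 = 313.
But each donation is capped at 96, so the maximum is 96.
Achievable: one at 96 and the other 7 totalling 273, which fits since 7 × 8 ≤ 273 ≤ 7 × 96.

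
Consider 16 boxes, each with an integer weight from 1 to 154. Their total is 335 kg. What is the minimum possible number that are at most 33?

Let j be the number exceeding 33. Then the total is ≥ 34·j + 1·(16 − j) = 16 + 33j.
So 33j ≤ 319 and j ≤ 9; hence at least 16 − 9 = 7 are ≤ 33.
Exactly 7 works: 7 values at 1 and 9 at 34 total 313; raise one of the low values by 22 (still ≤ 33) to hit 335.

7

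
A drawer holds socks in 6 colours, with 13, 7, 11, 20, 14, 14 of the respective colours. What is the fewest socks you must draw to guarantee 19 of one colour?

78

In the worst case you take as many as possible of each colour without reaching 19: 13 + 7 + 11 + 18 + 14 + 14 = 77.
The next one must give 19 of some colour, so 77 + 1 = 78.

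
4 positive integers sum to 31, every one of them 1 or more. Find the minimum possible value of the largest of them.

8

Some value must be at least ⌈31/4⌉ = 8, since 4 × 7 = 28 < 31.
Taking 1 copy of 7 and 3 copies of 8 gives exactly 31, so 8 is attained.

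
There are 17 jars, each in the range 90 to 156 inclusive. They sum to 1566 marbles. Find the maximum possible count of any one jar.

126

To make one jar as large as possible, make the other 16 as small as possible.
The other 16 contribute at least 16 × 90 = 1440, leaving at most 1566 − 1440 = 126.
Since 126 ≤ 156, this is achievable: one at 126 and 16 at 90.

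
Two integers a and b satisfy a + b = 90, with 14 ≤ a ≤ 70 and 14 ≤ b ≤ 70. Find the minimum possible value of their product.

ab = a(90 − a) is concave in a, so over [20, 70] it is minimized at an endpoint.
At the endpoint a = 20, b = 90 − 20 = 70, so ab = 20 × 70 = 1400.

1400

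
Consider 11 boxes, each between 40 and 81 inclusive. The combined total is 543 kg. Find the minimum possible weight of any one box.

Minimizing one value means maximizing the remaining 10.
The other 10 can take up 10 × 81 = 810 ≥ 543 − 40, so one box can sit at its floor of 40.
Achievable: one at 40 and the other 10 totalling 503, which fits since 10 × 40 ≤ 503 ≤ 10 × 81.

40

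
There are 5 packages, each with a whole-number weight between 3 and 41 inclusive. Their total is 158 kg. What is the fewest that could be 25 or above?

3

Each value short of 25 is at most 24, costing at least 41 − 24 = 17 against the maximum total of 205.
We can afford to lose at most 205 − 158 = 47, so at most ⌊47/17⌋ = 2 fall short, and at least 3 are ≥ 25.
Exactly 3 works: 3 values at 41 and 2 at 24 total 171; lower one of the high values by 13 (still ≥ 25) to hit 158.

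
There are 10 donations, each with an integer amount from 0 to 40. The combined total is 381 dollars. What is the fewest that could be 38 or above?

4

Suppose at most 10 − j of them reach 38; then j values are ≤ 37 and the rest ≤ 40.
The total is then ≤ 37·j + 40·(10 − j) = 400 − 3j. For this to be ≥ 381 we need j ≤ 6, so at least 10 − 6 = 4 must reach 38.
Exactly 4 works: 4 values at 40 and 6 at 37 total 382; lower one of the high values by 1 (still ≥ 38) to hit 381.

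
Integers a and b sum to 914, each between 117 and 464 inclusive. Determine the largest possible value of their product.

With a + b fixed, ab peaks when the two are closest together.
Taking a = 457 and b = 457 (both in [117, 464]) gives ab = 208849.

208849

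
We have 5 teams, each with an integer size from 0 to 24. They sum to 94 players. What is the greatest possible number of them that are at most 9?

Suppose k of them are at most 9. Those contribute at most 9 each and the rest at most 24 each.
So the total is at most 9k + 24(5 − k) = 120 − 15k. This must still be ≥ 94, so k ≤ 1.
k = 1 is achieved by 1 value at 9 and 4 at 24, total 105; lower one of the 24's by 11 (still > 9) to reach 94.

1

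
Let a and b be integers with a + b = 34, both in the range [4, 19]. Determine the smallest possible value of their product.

285

For a fixed sum, ab is smallest when a and b are as far apart as possible.
At the endpoint a = 15, b = 34 − 15 = 19, so ab = 15 × 19 = 285.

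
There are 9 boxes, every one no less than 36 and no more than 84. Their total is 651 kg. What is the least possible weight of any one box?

To make one box as small as possible, make the other 8 as large as possible.
The other 8 can take up 8 × 84 = 672 ≥ 651 − 36, so one box can sit at its floor of 36.
Achievable: one at 36 and the other 8 totalling 615, which fits since 8 × 36 ≤ 615 ≤ 8 × 84.

36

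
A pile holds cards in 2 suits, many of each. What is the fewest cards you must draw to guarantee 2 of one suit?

In the worst case you draw 1 of each of the 2 suits: 2 × 1 = 2.
One more forces 2 of some suit, so 2 + 1 = 3.

3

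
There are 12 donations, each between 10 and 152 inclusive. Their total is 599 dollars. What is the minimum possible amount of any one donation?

10

To make one donation as small as possible, make the other 11 as large as possible.
The other 11 can take up 11 × 152 = 1672 ≥ 599 − 10, so one donation can sit at its floor of 10.
Achievable: one at 10 and the other 11 totalling 589, which fits since 11 × 10 ≤ 589 ≤ 11 × 152.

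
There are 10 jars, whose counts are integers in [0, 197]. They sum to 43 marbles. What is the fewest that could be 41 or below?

Let j be the number exceeding 41. Then the total is ≥ 42·j + 0·(10 − j) = 0 + 42j.
So 42j ≤ 43 and j ≤ 1; hence at least 10 − 1 = 9 are ≤ 41.
Exactly 9 works: 9 values at 0 and 1 at 42 total 42; raise one of the low values by 1 (still ≤ 41) to hit 43.

9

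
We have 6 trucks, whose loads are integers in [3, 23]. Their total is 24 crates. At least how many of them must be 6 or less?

Each value above 6 is at least 7, contributing at least 7 − 3 = 4 above the floor 3.
The sum exceeds the floor total 18 by 6, so at most ⌊6/4⌋ = 1 exceed 6, and at least 5 are ≤ 6.
Exactly 5 works: 5 values at 3 and 1 at 7 total 22; raise one of the low values by 2 (still ≤ 6) to hit 24.

5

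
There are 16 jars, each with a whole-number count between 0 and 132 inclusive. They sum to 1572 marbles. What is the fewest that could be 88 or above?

4

If only k of them are at least 88, the other 16 − k are at most 87, so the total is at most k·132 + (16 − k)·87.
This must reach 1572, so k·132 + (16 − k)·87 ≥ 1572, giving k ≥ 4.
Exactly 4 works: 4 values at 132 and 12 at 87 total 1572.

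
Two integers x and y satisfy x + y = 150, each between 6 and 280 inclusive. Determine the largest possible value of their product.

5625

With x + y fixed, xy peaks when the two are closest together.
Taking x = 75 and y = 75 (both in [6, 280]) gives xy = 5625.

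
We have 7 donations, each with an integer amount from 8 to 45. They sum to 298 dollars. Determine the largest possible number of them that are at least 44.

6

With k values at 44 or above and the rest at least 8, the sum is at least 56 + 36k.
Since the sum is 298, we need 36k ≤ 242, i.e. k ≤ 6.
k = 6 is achieved by 6 values at 44 and 1 at 8, total 272; add 26 to one value (staying below 44) to reach 298.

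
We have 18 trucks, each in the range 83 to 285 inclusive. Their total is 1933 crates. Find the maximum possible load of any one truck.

Maximizing one value means minimizing the remaining 17.
The other 17 contribute at least 17 × 83 = 1411, leaving at most 1933 − 1411 = 522.
But each truck is capped at 285, so the maximum is 285.
Achievable: one at 285 and the other 17 totalling 1648, which fits since 17 × 83 ≤ 1648 ≤ 17 × 285.

285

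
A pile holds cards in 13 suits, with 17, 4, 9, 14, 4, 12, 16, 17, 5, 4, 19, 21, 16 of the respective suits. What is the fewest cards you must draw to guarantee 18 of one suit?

153

In the worst case you take as many as possible of each suit without reaching 18: 17 + 4 + 9 + 14 + 4 + 12 + 16 + 17 + 5 + 4 + 17 + 17 + 16 = 152.
The next one must give 18 of some suit, so 152 + 1 = 153.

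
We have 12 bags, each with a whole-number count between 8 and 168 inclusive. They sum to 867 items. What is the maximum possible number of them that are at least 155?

5

Suppose k of them are at least 155. Those contribute at least 155 each and the other 12 − k at least 8 each.
So the total is at least 155k + 8(12 − k) = 96 + 147k. This must be ≤ 867, giving k ≤ 5.
k = 5 is achieved by 5 values at 155 and 7 at 8, total 831; add 36 to one value (staying below 155) to reach 867.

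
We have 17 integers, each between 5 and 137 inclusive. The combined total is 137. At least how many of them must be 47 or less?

16

If only k of them are at most 47, the other 17 − k are at least 48, so the total is at least (17 − k)·48 + k·5.
This is ≤ 137, so (17 − k)·48 + 5k ≤ 137, which gives k ≥ 16.
Exactly 16 works: 16 values at 5 and 1 at 48 total 128; raise one of the low values by 9 (still ≤ 47) to hit 137.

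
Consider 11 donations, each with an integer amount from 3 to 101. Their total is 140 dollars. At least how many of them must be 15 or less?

3

Let j be the number exceeding 15. Then the total is ≥ 16·j + 3·(11 − j) = 33 + 13j.
So 13j ≤ 107 and j ≤ 8; hence at least 11 − 8 = 3 are ≤ 15.
Exactly 3 works: 3 values at 3 and 8 at 16 total 137; raise one of the low values by 3 (still ≤ 15) to hit 140.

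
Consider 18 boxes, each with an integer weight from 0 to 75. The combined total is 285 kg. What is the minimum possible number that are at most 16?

2

If only k of them are at most 16, the other 18 − k are at least 17, so the total is at least (18 − k)·17 + k·0.
This is ≤ 285, so (18 − k)·17 + 0k ≤ 285, which gives k ≥ 2.
Exactly 2 works: 2 values at 0 and 16 at 17 total 272; raise one of the low values by 13 (still ≤ 16) to hit 285.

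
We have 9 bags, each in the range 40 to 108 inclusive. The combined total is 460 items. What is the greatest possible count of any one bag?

108

To make one bag as large as possible, make the other 8 as small as possible.
The other 8 contribute at least 8 × 40 = 320, leaving at most 460 − 320 = 140.
But each bag is capped at 108, so the maximum is 108.
Achievable: one at 108 and the other 8 totalling 352, which fits since 8 × 40 ≤ 352 ≤ 8 × 108.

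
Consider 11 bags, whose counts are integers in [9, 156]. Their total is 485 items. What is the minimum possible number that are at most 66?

Let j be the number exceeding 66. Then the total is ≥ 67·j + 9·(11 − j) = 99 + 58j.
So 58j ≤ 386 and j ≤ 6; hence at least 11 − 6 = 5 are ≤ 66.
Exactly 5 works: 5 values at 9 and 6 at 67 total 447; raise one of the low values by 38 (still ≤ 66) to hit 485.

5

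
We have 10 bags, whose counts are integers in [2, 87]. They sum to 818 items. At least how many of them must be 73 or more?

7

If only k of them are at least 73, the other 10 − k are at most 72, so the total is at most k·87 + (10 − k)·72.
This must reach 818, so k·87 + (10 − k)·72 ≥ 818, giving k ≥ 7.
Exactly 7 works: 7 values at 87 and 3 at 72 total 825; lower one of the high values by 7 (still ≥ 73) to hit 818.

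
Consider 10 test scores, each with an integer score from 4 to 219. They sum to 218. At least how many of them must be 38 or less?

If only k of them are at most 38, the other 10 − k are at least 39, so the total is at least (10 − k)·39 + k·4.
This is ≤ 218, so (10 − k)·39 + 4k ≤ 218, which gives k ≥ 5.
Exactly 5 works: 5 values at 4 and 5 at 39 total 215; raise one of the low values by 3 (still ≤ 38) to hit 218.

5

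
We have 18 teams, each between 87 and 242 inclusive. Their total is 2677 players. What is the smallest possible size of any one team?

87

Minimizing one value means maximizing the remaining 17.
The other 17 can take up 17 × 242 = 4114 ≥ 2677 − 87, so one team can sit at its floor of 87.
Achievable: one at 87 and the other 17 totalling 2590, which fits since 17 × 87 ≤ 2590 ≤ 17 × 242.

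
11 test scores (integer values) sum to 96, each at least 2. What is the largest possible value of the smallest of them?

The 11 values sum to 96, so their minimum is at most ⌊96/11⌋ = 8.
Equality holds with 3 values of 8 and 8 values of 9.

8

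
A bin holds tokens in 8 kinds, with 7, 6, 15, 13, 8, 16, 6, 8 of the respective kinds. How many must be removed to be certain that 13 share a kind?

72

In the worst case you take as many as possible of each kind without reaching 13: 7 + 6 + 12 + 12 + 8 + 12 + 6 + 8 = 71.
The next one must give 13 of some kind, so 71 + 1 = 72.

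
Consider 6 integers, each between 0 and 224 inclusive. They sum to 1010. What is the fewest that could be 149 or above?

Suppose at most 6 − j of them reach 149; then j values are ≤ 148 and the rest ≤ 224.
The total is then ≤ 148·j + 224·(6 − j) = 1344 − 76j. For this to be ≥ 1010 we need j ≤ 4, so at least 6 − 4 = 2 must reach 149.
Exactly 2 works: 2 values at 224 and 4 at 148 total 1040; lower one of the high values by 30 (still ≥ 149) to hit 1010.

2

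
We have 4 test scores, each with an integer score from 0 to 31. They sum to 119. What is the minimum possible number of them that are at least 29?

3

Suppose at most 4 − j of them reach 29; then j values are ≤ 28 and the rest ≤ 31.
The total is then ≤ 28·j + 31·(4 − j) = 124 − 3j. For this to be ≥ 119 we need j ≤ 1, so at least 4 − 1 = 3 must reach 29.
Exactly 3 works: 3 values at 31 and 1 at 28 total 121; lower one of the high values by 2 (still ≥ 29) to hit 119.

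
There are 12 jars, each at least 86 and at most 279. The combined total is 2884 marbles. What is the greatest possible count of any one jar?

Maximizing one value means minimizing the remaining 11.
The other 11 contribute at least 11 × 86 = 946, leaving at most 2884 − 946 = 1938.
But each jar is capped at 279, so the maximum is 279.
Achievable: one at 279 and the other 11 totalling 2605, which fits since 11 × 86 ≤ 2605 ≤ 11 × 279.

279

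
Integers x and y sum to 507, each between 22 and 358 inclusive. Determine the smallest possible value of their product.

53342

For a fixed sum, xy is smallest when x and y are as far apart as possible.
The extreme feasible split is x = 149, y = 358, giving xy = 53342.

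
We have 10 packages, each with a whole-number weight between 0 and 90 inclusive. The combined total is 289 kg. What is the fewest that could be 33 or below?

Let j be the number exceeding 33. Then the total is ≥ 34·j + 0·(10 − j) = 0 + 34j.
So 34j ≤ 289 and j ≤ 8; hence at least 10 − 8 = 2 are ≤ 33.
Exactly 2 works: 2 values at 0 and 8 at 34 total 272; raise one of the low values by 17 (still ≤ 33) to hit 289.

2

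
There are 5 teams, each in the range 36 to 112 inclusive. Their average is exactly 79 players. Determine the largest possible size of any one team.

To make one team as large as possible, make the other 4 as small as possible.
The total is 5 × 79 = 395.
The other 4 contribute at least 4 × 36 = 144, leaving at most 395 − 144 = 251.
But each team is capped at 112, so the maximum is 112.
Achievable: one at 112 and the other 4 totalling 283, which fits since 4 × 36 ≤ 283 ≤ 4 × 112.

112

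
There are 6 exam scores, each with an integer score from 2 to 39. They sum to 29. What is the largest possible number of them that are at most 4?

Each value at 4 or below falls at least 39 − 4 = 35 short of the ceiling 39.
The ceiling total is 6 × 39 = 234, and we need 29, so at most ⌊(234 − 29)/35⌋ = 5 can be that low.
k = 5 is achieved by 5 values at 4 and 1 at 39, total 59; lower one of the 39's by 30 (still > 4) to reach 29.

5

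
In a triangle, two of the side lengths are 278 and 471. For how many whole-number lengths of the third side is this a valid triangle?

555

The triangle inequality gives |278 − 471| < c < 278 + 471, i.e. 193 < c < 749.
So c can be any integer from 194 to 748: 555 values.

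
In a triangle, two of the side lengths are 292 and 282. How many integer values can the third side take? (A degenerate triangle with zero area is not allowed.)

The triangle inequality gives |292 − 282| < c < 292 + 282, i.e. 10 < c < 574.
So c can be any integer from 11 to 573: 563 values.

563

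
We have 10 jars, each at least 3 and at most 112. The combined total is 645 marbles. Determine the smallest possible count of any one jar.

3

To make one jar as small as possible, make the other 9 as large as possible.
The other 9 can take up 9 × 112 = 1008 ≥ 645 − 3, so one jar can sit at its floor of 3.
Achievable: one at 3 and the other 9 totalling 642, which fits since 9 × 3 ≤ 642 ≤ 9 × 112.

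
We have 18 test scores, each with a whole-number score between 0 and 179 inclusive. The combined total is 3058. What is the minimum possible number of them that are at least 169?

4

Each value short of 169 is at most 168, costing at least 179 − 168 = 11 against the maximum total of 3222.
We can afford to lose at most 3222 − 3058 = 164, so at most ⌊164/11⌋ = 14 fall short, and at least 4 are ≥ 169.
Exactly 4 works: 4 values at 179 and 14 at 168 total 3068; lower one of the high values by 10 (still ≥ 169) to hit 3058.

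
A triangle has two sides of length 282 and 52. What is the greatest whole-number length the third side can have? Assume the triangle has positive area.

The third side must be less than 282 + 52 = 334.
The largest integer below 334 is 333.

333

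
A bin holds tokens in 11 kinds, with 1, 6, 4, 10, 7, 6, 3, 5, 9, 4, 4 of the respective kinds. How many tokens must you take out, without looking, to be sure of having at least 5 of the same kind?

In the worst case you take as many as possible of each kind without reaching 5: 1 + 4 + 4 + 4 + 4 + 4 + 3 + 4 + 4 + 4 + 4 = 40.
The next one must give 5 of some kind, so 40 + 1 = 41.

41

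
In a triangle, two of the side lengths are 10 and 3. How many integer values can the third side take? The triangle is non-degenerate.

5

The triangle inequality gives |10 − 3| < c < 10 + 3, i.e. 7 < c < 13.
So c can be any integer from 8 to 12: 5 values.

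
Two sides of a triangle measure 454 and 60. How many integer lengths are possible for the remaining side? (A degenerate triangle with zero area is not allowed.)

119

The triangle inequality gives |454 − 60| < c < 454 + 60, i.e. 394 < c < 514.
So c can be any integer from 395 to 513: 119 values.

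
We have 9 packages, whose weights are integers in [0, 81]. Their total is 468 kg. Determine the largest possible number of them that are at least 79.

5

With k values at 79 or above and the rest at least 0, the sum is at least 0 + 79k.
Since the sum is 468, we need 79k ≤ 468, i.e. k ≤ 5.
k = 5 is achieved by 5 values at 79 and 4 at 0, total 395; add 73 to one value (staying below 79) to reach 468.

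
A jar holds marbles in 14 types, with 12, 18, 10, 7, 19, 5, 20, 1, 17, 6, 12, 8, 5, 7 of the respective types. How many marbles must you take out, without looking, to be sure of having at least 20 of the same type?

In the worst case you take as many as possible of each type without reaching 20: 12 + 18 + 10 + 7 + 19 + 5 + 19 + 1 + 17 + 6 + 12 + 8 + 5 + 7 = 146.
The next one must give 20 of some type, so 146 + 1 = 147.

147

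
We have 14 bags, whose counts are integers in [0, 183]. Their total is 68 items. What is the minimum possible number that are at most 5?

3

Let j be the number exceeding 5. Then the total is ≥ 6·j + 0·(14 − j) = 0 + 6j.
So 6j ≤ 68 and j ≤ 11; hence at least 14 − 11 = 3 are ≤ 5.
Exactly 3 works: 3 values at 0 and 11 at 6 total 66; raise one of the low values by 2 (still ≤ 5) to hit 68.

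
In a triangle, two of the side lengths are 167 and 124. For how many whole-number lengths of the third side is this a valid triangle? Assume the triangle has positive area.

The triangle inequality gives |167 − 124| < c < 167 + 124, i.e. 43 < c < 291.
So c can be any integer from 44 to 290: 247 values.

247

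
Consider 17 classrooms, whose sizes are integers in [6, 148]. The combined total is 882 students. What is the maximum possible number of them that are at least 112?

If k of the values are ≥ 112, the total is ≥ 112k + 6(17 − k).
Setting 112k + 6(17 − k) ≤ 882 gives 106k ≤ 780, so k ≤ 7.
k = 7 is achieved by 7 values at 112 and 10 at 6, total 844; add 38 to one value (staying below 112) to reach 882.

7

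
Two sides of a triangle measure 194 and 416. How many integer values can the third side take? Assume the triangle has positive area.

The triangle inequality gives |194 − 416| < c < 194 + 416, i.e. 222 < c < 610.
So c can be any integer from 223 to 609: 387 values.

387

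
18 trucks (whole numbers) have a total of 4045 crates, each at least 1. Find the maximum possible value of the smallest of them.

If every one of the 18 were at least 225, the total would be at least 18 × 225 = 4050 > 4045.
Taking 5 copies of 224 and 13 copies of 225 gives exactly 4045, so 224 is attained.

224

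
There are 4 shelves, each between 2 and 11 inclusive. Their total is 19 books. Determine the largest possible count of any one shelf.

11

Maximizing one value means minimizing the remaining 3.
The other 3 contribute at least 3 × 2 = 6, leaving at most 19 − 6 = 13.
But each shelf is capped at 11, so the maximum is 11.
Achievable: one at 11 and the other 3 totalling 8, which fits since 3 × 2 ≤ 8 ≤ 3 × 11.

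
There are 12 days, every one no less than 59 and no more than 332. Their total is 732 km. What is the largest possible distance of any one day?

83

To make one day as large as possible, make the other 11 as small as possible.
The other 11 contribute at least 11 × 59 = 649, leaving at most 732 − 649 = 83.
Since 83 ≤ 332, this is achievable: one at 83 and 11 at 59.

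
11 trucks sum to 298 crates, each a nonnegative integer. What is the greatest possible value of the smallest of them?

27

The average is 298/11 < 28, so some value is ≤ 27.
Equality holds with 10 values of 27 and 1 value of 28.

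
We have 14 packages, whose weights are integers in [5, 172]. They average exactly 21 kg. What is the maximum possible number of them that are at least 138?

1

The total is 14 × 21 = 294.
With k values at 138 or above and the rest at least 5, the sum is at least 70 + 133k.
Since the sum is 294, we need 133k ≤ 224, i.e. k ≤ 1.
k = 1 is achieved by 1 value at 138 and 13 at 5, total 203; add 91 to one value (staying below 138) to reach 294.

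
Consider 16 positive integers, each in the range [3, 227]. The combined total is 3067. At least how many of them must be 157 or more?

Suppose at most 16 − j of them reach 157; then j values are ≤ 156 and the rest ≤ 227.
The total is then ≤ 156·j + 227·(16 − j) = 3632 − 71j. For this to be ≥ 3067 we need j ≤ 7, so at least 16 − 7 = 9 must reach 157.
Exactly 9 works: 9 values at 227 and 7 at 156 total 3135; lower one of the high values by 68 (still ≥ 157) to hit 3067.

9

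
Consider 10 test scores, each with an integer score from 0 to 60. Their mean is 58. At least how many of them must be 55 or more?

7

The total is 10 × 58 = 580.
Suppose at most 10 − j of them reach 55; then j values are ≤ 54 and the rest ≤ 60.
The total is then ≤ 54·j + 60·(10 − j) = 600 − 6j. For this to be ≥ 580 we need j ≤ 3, so at least 10 − 3 = 7 must reach 55.
Exactly 7 works: 7 values at 60 and 3 at 54 total 582; lower one of the high values by 2 (still ≥ 55) to hit 580.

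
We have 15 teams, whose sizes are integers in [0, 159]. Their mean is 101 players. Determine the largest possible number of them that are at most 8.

The total is 15 × 101 = 1515.
Each value at 8 or below falls at least 159 − 8 = 151 short of the ceiling 159.
The ceiling total is 15 × 159 = 2385, and we need 1515, so at most ⌊(2385 − 1515)/151⌋ = 5 can be that low.
k = 5 is achieved by 5 values at 8 and 10 at 159, total 1630; lower one of the 159's by 115 (still > 8) to reach 1515.

5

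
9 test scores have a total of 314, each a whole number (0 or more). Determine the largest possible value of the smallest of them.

34

The 9 values sum to 314, so their minimum is at most ⌊314/9⌋ = 34.
Achievable: 1 of them at 34 and 8 at 35 total 314.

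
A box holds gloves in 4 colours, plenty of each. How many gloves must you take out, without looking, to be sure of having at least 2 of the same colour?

5

In the worst case you draw 1 of each of the 4 colours: 4 × 1 = 4.
One more forces 2 of some colour, so 4 + 1 = 5.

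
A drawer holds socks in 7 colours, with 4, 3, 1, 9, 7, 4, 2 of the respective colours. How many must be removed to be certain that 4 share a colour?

19

In the worst case you take as many as possible of each colour without reaching 4: 3 + 3 + 1 + 3 + 3 + 3 + 2 = 18.
The next one must give 4 of some colour, so 18 + 1 = 19.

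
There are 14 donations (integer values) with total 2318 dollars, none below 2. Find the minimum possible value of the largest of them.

The 14 values sum to 2318, so their maximum is at least ⌈2318/14⌉ = 166.
Equality holds with 8 values of 166 and 6 values of 165.

166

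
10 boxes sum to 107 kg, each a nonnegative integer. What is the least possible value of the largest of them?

11

The 10 values sum to 107, so their maximum is at least ⌈107/10⌉ = 11.
Equality holds with 7 values of 11 and 3 values of 10.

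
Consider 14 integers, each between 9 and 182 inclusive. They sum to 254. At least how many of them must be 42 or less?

11

Let j be the number exceeding 42. Then the total is ≥ 43·j + 9·(14 − j) = 126 + 34j.
So 34j ≤ 128 and j ≤ 3; hence at least 14 − 3 = 11 are ≤ 42.
Exactly 11 works: 11 values at 9 and 3 at 43 total 228; raise one of the low values by 26 (still ≤ 42) to hit 254.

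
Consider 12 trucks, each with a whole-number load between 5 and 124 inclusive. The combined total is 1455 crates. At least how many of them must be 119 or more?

If only k of them are at least 119, the other 12 − k are at most 118, so the total is at most k·124 + (12 − k)·118.
This must reach 1455, so k·124 + (12 − k)·118 ≥ 1455, giving k ≥ 7.
Exactly 7 works: 7 values at 124 and 5 at 118 total 1458; lower one of the high values by 3 (still ≥ 119) to hit 1455.

7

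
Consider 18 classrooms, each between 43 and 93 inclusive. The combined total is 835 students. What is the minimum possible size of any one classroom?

43

Minimizing one value means maximizing the remaining 17.
The other 17 can take up 17 × 93 = 1581 ≥ 835 − 43, so one classroom can sit at its floor of 43.
Achievable: one at 43 and the other 17 totalling 792, which fits since 17 × 43 ≤ 792 ≤ 17 × 93.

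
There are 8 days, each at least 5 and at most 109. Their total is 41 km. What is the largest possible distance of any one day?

6

Maximizing one value means minimizing the remaining 7.
The other 7 contribute at least 7 × 5 = 35, leaving at most 41 − 35 = 6.
Since 6 ≤ 109, this is achievable: one at 6 and 7 at 5.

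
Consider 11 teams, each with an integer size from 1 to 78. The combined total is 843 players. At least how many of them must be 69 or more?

Each value short of 69 is at most 68, costing at least 78 − 68 = 10 against the maximum total of 858.
We can afford to lose at most 858 − 843 = 15, so at most ⌊15/10⌋ = 1 fall short, and at least 10 are ≥ 69.
Exactly 10 works: 10 values at 78 and 1 at 68 total 848; lower one of the high values by 5 (still ≥ 69) to hit 843.

10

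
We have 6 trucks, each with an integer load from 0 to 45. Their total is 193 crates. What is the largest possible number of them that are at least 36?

5

If k of the values are ≥ 36, the total is ≥ 36k + 0(6 − k).
Setting 36k + 0(6 − k) ≤ 193 gives 36k ≤ 193, so k ≤ 5.
k = 5 is achieved by 5 values at 36 and 1 at 0, total 180; add 13 to one value (staying below 36) to reach 193.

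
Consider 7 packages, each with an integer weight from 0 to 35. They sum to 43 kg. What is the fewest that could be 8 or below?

Let j be the number exceeding 8. Then the total is ≥ 9·j + 0·(7 − j) = 0 + 9j.
So 9j ≤ 43 and j ≤ 4; hence at least 7 − 4 = 3 are ≤ 8.
Exactly 3 works: 3 values at 0 and 4 at 9 total 36; raise one of the low values by 7 (still ≤ 8) to hit 43.

3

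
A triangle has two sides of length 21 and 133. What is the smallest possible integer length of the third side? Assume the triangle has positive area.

The third side must exceed |21 − 133| = 112.
The smallest integer above 112 is 113.

113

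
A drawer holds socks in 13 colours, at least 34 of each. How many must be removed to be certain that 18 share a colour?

222

You could draw 17 of every colour without reaching 18 of any — 221 in all.
One more forces 18 of some colour, so 221 + 1 = 222.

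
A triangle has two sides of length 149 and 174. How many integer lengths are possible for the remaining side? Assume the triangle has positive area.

297

The triangle inequality gives |149 − 174| < c < 149 + 174, i.e. 25 < c < 323.
So c can be any integer from 26 to 322: 297 values.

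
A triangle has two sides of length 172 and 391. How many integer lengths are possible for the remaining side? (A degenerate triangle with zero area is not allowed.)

The triangle inequality gives |172 − 391| < c < 172 + 391, i.e. 219 < c < 563.
So c can be any integer from 220 to 562: 343 values.

343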